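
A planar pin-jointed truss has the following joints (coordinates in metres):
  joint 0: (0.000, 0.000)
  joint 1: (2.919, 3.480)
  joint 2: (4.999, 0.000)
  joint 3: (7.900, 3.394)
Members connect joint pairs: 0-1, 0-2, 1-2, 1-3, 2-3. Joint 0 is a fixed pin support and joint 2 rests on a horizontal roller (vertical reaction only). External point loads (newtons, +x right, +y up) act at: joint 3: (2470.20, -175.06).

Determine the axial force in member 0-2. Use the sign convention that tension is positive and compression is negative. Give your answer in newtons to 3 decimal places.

N=4 nodes, M=5 members, R=3 reactions → 2N=8, M+R=8
member 0 (0-1): L=4.5421, (cx,cy)=(0.6426,0.7662)
member 1 (0-2): L=4.9990, (cx,cy)=(1.0000,0.0000)
member 2 (1-2): L=4.0542, (cx,cy)=(0.5130,-0.8584)
member 3 (1-3): L=4.9817, (cx,cy)=(0.9999,-0.0173)
member 4 (2-3): L=4.4649, (cx,cy)=(0.6497,0.7602)
solve A·x = −loads:
  F[0-1] = +2321.5740 N (tension)
  F[0-2] = +978.2410 N (tension)
  F[1-2] = -2124.1294 N (compression)
  F[1-3] = +2582.1159 N (tension)
  F[2-3] = -171.6551 N (compression)
  Rx@0 = -2470.2000 N
  Ry@0 = -1778.6973 N
  Ry@2 = +1953.7573 N

978.241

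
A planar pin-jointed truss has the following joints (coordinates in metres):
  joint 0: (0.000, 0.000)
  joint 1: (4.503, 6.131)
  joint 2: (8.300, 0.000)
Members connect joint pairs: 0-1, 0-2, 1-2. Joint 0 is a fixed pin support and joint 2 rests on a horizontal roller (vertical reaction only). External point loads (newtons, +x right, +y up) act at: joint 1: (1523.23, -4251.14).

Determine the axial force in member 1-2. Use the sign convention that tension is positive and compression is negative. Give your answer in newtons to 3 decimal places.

-4036.327

N=3 nodes, M=3 members, R=3 reactions → 2N=6, M+R=6
member 0 (0-1): L=7.6070, (cx,cy)=(0.5920,0.8060)
member 1 (0-2): L=8.3000, (cx,cy)=(1.0000,0.0000)
member 2 (1-2): L=7.2115, (cx,cy)=(0.5265,-0.8502)
solve A·x = −loads:
  F[0-1] = -1016.9075 N (compression)
  F[0-2] = +2125.1947 N (tension)
  F[1-2] = -4036.3275 N (compression)
  Rx@0 = -1523.2300 N
  Ry@0 = +819.5970 N
  Ry@2 = +3431.5430 N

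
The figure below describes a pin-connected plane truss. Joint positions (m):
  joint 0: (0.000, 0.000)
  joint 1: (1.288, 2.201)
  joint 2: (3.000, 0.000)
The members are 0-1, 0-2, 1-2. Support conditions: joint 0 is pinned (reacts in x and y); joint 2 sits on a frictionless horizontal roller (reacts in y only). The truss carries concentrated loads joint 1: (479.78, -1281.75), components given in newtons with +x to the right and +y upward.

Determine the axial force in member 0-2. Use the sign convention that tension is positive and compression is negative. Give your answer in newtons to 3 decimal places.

701.832

N=3 nodes, M=3 members, R=3 reactions → 2N=6, M+R=6
member 0 (0-1): L=2.5502, (cx,cy)=(0.5051,0.8631)
member 1 (0-2): L=3.0000, (cx,cy)=(1.0000,0.0000)
member 2 (1-2): L=2.7884, (cx,cy)=(0.6140,-0.7893)
solve A·x = −loads:
  F[0-1] = -439.6497 N (compression)
  F[0-2] = +701.8318 N (tension)
  F[1-2] = -1143.1129 N (compression)
  Rx@0 = -479.7800 N
  Ry@0 = +379.4534 N
  Ry@2 = +902.2966 N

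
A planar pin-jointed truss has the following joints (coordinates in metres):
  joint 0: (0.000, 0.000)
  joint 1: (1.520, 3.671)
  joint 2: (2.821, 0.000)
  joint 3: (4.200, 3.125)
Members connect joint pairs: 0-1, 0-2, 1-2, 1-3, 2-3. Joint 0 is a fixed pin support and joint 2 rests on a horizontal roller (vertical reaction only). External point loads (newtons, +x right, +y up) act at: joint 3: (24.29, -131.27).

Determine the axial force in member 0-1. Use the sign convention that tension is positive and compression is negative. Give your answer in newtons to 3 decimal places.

N=4 nodes, M=5 members, R=3 reactions → 2N=8, M+R=8
member 0 (0-1): L=3.9732, (cx,cy)=(0.3826,0.9239)
member 1 (0-2): L=2.8210, (cx,cy)=(1.0000,0.0000)
member 2 (1-2): L=3.8947, (cx,cy)=(0.3340,-0.9426)
member 3 (1-3): L=2.7351, (cx,cy)=(0.9799,-0.1996)
member 4 (2-3): L=3.4157, (cx,cy)=(0.4037,0.9149)
solve A·x = −loads:
  F[0-1] = +98.5753 N (tension)
  F[0-2] = -13.4209 N (compression)
  F[1-2] = -112.9323 N (compression)
  F[1-3] = +76.9846 N (tension)
  F[2-3] = -126.6846 N (compression)
  Rx@0 = -24.2900 N
  Ry@0 = -91.0768 N
  Ry@2 = +222.3468 N

98.575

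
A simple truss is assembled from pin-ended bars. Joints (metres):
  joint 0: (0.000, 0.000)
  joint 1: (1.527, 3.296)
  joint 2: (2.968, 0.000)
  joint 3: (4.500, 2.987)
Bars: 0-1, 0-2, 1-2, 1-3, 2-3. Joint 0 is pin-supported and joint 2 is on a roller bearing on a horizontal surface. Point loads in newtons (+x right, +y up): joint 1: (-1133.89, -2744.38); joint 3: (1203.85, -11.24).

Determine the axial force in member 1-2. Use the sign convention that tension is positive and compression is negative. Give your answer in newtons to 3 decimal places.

N=4 nodes, M=5 members, R=3 reactions → 2N=8, M+R=8
member 0 (0-1): L=3.6325, (cx,cy)=(0.4204,0.9074)
member 1 (0-2): L=2.9680, (cx,cy)=(1.0000,0.0000)
member 2 (1-2): L=3.5972, (cx,cy)=(0.4006,-0.9163)
member 3 (1-3): L=2.9890, (cx,cy)=(0.9946,-0.1034)
member 4 (2-3): L=3.3570, (cx,cy)=(0.4564,0.8898)
solve A·x = −loads:
  F[0-1] = -1514.5905 N (compression)
  F[0-2] = +706.6440 N (tension)
  F[1-2] = -1625.5976 N (compression)
  F[1-3] = +1154.5830 N (tension)
  F[2-3] = +121.5105 N (tension)
  Rx@0 = -69.9600 N
  Ry@0 = +1374.2700 N
  Ry@2 = +1381.3500 N

-1625.598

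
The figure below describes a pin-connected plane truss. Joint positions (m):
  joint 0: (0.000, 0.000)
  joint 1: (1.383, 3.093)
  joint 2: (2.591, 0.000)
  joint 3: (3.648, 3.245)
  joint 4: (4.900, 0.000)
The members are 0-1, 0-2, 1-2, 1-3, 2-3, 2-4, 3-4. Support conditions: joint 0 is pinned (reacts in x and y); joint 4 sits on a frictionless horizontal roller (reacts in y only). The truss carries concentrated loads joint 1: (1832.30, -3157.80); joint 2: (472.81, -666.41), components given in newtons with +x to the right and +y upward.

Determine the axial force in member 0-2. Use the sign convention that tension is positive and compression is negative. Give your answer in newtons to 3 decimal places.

N=5 nodes, M=7 members, R=3 reactions → 2N=10, M+R=10
member 0 (0-1): L=3.3881, (cx,cy)=(0.4082,0.9129)
member 1 (0-2): L=2.5910, (cx,cy)=(1.0000,0.0000)
member 2 (1-2): L=3.3205, (cx,cy)=(0.3638,-0.9315)
member 3 (1-3): L=2.2701, (cx,cy)=(0.9978,0.0670)
member 4 (2-3): L=3.4128, (cx,cy)=(0.3097,0.9508)
member 5 (2-4): L=2.3090, (cx,cy)=(1.0000,0.0000)
member 6 (3-4): L=3.4782, (cx,cy)=(0.3600,-0.9330)
solve A·x = −loads:
  F[0-1] = -1559.8299 N (compression)
  F[0-2] = +2941.8190 N (tension)
  F[1-2] = -1987.1783 N (compression)
  F[1-3] = -1750.0060 N (compression)
  F[2-3] = +2647.6077 N (tension)
  F[2-4] = +926.0737 N (tension)
  F[3-4] = -2572.7024 N (compression)
  Rx@0 = -2305.1100 N
  Ry@0 = +1423.9631 N
  Ry@4 = +2400.2469 N

2941.819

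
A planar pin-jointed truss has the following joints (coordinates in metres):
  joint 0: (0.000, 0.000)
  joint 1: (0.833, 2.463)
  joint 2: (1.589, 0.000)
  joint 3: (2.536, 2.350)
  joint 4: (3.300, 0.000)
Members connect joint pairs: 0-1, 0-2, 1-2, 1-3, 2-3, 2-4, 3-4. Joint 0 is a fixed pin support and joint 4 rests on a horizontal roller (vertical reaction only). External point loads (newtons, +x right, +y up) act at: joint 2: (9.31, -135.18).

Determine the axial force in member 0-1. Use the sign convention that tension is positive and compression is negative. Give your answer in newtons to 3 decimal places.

N=5 nodes, M=7 members, R=3 reactions → 2N=10, M+R=10
member 0 (0-1): L=2.6000, (cx,cy)=(0.3204,0.9473)
member 1 (0-2): L=1.5890, (cx,cy)=(1.0000,0.0000)
member 2 (1-2): L=2.5764, (cx,cy)=(0.2934,-0.9560)
member 3 (1-3): L=1.7067, (cx,cy)=(0.9978,-0.0662)
member 4 (2-3): L=2.5336, (cx,cy)=(0.3738,0.9275)
member 5 (2-4): L=1.7110, (cx,cy)=(1.0000,0.0000)
member 6 (3-4): L=2.4711, (cx,cy)=(0.3092,-0.9510)
solve A·x = −loads:
  F[0-1] = -73.9888 N (compression)
  F[0-2] = +33.0144 N (tension)
  F[1-2] = +76.5199 N (tension)
  F[1-3] = -46.2592 N (compression)
  F[2-3] = +66.8756 N (tension)
  F[2-4] = +21.1616 N (tension)
  F[3-4] = -68.4447 N (compression)
  Rx@0 = -9.3100 N
  Ry@0 = +70.0888 N
  Ry@4 = +65.0912 N

-73.989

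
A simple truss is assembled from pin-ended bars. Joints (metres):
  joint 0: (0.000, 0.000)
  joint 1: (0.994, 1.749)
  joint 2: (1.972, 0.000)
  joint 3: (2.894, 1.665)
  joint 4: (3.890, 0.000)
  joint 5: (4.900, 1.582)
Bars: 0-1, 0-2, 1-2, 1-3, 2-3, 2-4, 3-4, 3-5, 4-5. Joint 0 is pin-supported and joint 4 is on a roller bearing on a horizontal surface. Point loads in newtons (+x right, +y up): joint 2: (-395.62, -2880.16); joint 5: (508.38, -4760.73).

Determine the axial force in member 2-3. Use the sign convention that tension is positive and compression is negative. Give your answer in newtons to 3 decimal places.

3319.586

N=6 nodes, M=9 members, R=3 reactions → 2N=12, M+R=12
member 0 (0-1): L=2.0117, (cx,cy)=(0.4941,0.8694)
member 1 (0-2): L=1.9720, (cx,cy)=(1.0000,0.0000)
member 2 (1-2): L=2.0039, (cx,cy)=(0.4881,-0.8728)
member 3 (1-3): L=1.9019, (cx,cy)=(0.9990,-0.0442)
member 4 (2-3): L=1.9032, (cx,cy)=(0.4844,0.8748)
member 5 (2-4): L=1.9180, (cx,cy)=(1.0000,0.0000)
member 6 (3-4): L=1.9402, (cx,cy)=(0.5134,-0.8582)
member 7 (3-5): L=2.0077, (cx,cy)=(0.9991,-0.0413)
member 8 (4-5): L=1.8769, (cx,cy)=(0.5381,0.8429)
solve A·x = −loads:
  F[0-1] = +26.1526 N (tension)
  F[0-2] = +99.8379 N (tension)
  F[1-2] = -27.3819 N (compression)
  F[1-3] = +26.3117 N (tension)
  F[2-3] = +3319.5865 N (tension)
  F[2-4] = -1126.0397 N (compression)
  F[3-4] = -3549.2928 N (compression)
  F[3-5] = +3459.4362 N (tension)
  F[4-5] = -5478.5564 N (compression)
  Rx@0 = -112.7600 N
  Ry@0 = -22.7372 N
  Ry@4 = +7663.6272 N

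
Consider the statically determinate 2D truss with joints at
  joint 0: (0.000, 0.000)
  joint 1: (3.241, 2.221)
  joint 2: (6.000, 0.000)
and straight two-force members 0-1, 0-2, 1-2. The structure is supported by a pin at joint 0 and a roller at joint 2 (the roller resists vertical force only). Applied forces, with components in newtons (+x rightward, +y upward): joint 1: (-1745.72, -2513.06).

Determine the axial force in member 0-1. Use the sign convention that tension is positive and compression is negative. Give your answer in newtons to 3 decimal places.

-3187.406

N=3 nodes, M=3 members, R=3 reactions → 2N=6, M+R=6
member 0 (0-1): L=3.9290, (cx,cy)=(0.8249,0.5653)
member 1 (0-2): L=6.0000, (cx,cy)=(1.0000,0.0000)
member 2 (1-2): L=3.5419, (cx,cy)=(0.7790,-0.6271)
solve A·x = −loads:
  F[0-1] = -3187.4064 N (compression)
  F[0-2] = +883.5556 N (tension)
  F[1-2] = -1134.2693 N (compression)
  Rx@0 = +1745.7200 N
  Ry@0 = +1801.7961 N
  Ry@2 = +711.2639 N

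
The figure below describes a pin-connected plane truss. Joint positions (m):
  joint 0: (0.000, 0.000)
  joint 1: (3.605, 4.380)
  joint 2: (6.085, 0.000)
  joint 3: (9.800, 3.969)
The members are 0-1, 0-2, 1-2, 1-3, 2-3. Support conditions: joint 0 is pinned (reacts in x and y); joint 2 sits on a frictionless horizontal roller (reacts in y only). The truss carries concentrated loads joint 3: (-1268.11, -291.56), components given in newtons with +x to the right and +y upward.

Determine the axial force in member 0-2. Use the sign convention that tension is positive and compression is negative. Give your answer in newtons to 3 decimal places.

N=4 nodes, M=5 members, R=3 reactions → 2N=8, M+R=8
member 0 (0-1): L=5.6728, (cx,cy)=(0.6355,0.7721)
member 1 (0-2): L=6.0850, (cx,cy)=(1.0000,0.0000)
member 2 (1-2): L=5.0334, (cx,cy)=(0.4927,-0.8702)
member 3 (1-3): L=6.2086, (cx,cy)=(0.9978,-0.0662)
member 4 (2-3): L=5.4364, (cx,cy)=(0.6834,0.7301)
solve A·x = −loads:
  F[0-1] = -840.7298 N (compression)
  F[0-2] = -733.8338 N (compression)
  F[1-2] = +817.4053 N (tension)
  F[1-3] = -939.0813 N (compression)
  F[2-3] = -484.5012 N (compression)
  Rx@0 = +1268.1100 N
  Ry@0 = +649.1345 N
  Ry@2 = -357.5745 N

-733.834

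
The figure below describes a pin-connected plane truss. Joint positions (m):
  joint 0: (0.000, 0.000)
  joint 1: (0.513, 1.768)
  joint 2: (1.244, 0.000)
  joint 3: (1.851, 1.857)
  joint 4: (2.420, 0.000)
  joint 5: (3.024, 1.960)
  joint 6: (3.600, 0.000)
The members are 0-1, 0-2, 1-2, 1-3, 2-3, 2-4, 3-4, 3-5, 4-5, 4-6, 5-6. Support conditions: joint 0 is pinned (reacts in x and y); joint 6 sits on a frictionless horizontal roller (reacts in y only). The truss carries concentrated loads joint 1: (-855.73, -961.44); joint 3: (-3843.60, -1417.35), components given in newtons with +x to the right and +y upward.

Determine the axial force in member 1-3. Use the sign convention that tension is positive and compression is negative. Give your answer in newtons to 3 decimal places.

N=7 nodes, M=11 members, R=3 reactions → 2N=14, M+R=14
member 0 (0-1): L=1.8409, (cx,cy)=(0.2787,0.9604)
member 1 (0-2): L=1.2440, (cx,cy)=(1.0000,0.0000)
member 2 (1-2): L=1.9132, (cx,cy)=(0.3821,-0.9241)
member 3 (1-3): L=1.3410, (cx,cy)=(0.9978,0.0664)
member 4 (2-3): L=1.9537, (cx,cy)=(0.3107,0.9505)
member 5 (2-4): L=1.1760, (cx,cy)=(1.0000,0.0000)
member 6 (3-4): L=1.9422, (cx,cy)=(0.2930,-0.9561)
member 7 (3-5): L=1.1775, (cx,cy)=(0.9962,0.0875)
member 8 (4-5): L=2.0510, (cx,cy)=(0.2945,0.9557)
member 9 (4-6): L=1.1800, (cx,cy)=(1.0000,0.0000)
member 10 (5-6): L=2.0429, (cx,cy)=(0.2820,-0.9594)
solve A·x = −loads:
  F[0-1] = -4077.4608 N (compression)
  F[0-2] = -3563.0854 N (compression)
  F[1-2] = +3091.8605 N (tension)
  F[1-3] = -1465.1146 N (compression)
  F[2-3] = -3006.0349 N (compression)
  F[2-4] = -1447.7578 N (compression)
  F[3-4] = +1695.0504 N (tension)
  F[3-5] = +954.8289 N (tension)
  F[4-5] = -1695.8859 N (compression)
  F[4-6] = -451.7357 N (compression)
  F[5-6] = +1602.1593 N (tension)
  Rx@0 = +4699.3300 N
  Ry@0 = +3915.9462 N
  Ry@6 = -1537.1562 N

-1465.115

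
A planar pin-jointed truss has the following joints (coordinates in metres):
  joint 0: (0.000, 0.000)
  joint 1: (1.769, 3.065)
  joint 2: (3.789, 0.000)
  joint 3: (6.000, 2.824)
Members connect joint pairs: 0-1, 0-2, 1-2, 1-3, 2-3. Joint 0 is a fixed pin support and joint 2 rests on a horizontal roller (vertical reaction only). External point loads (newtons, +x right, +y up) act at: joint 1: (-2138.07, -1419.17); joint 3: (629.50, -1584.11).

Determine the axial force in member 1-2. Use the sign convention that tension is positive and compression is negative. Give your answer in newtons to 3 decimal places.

-513.261

N=4 nodes, M=5 members, R=3 reactions → 2N=8, M+R=8
member 0 (0-1): L=3.5389, (cx,cy)=(0.4999,0.8661)
member 1 (0-2): L=3.7890, (cx,cy)=(1.0000,0.0000)
member 2 (1-2): L=3.6708, (cx,cy)=(0.5503,-0.8350)
member 3 (1-3): L=4.2379, (cx,cy)=(0.9984,-0.0569)
member 4 (2-3): L=3.5866, (cx,cy)=(0.6165,0.7874)
solve A·x = −loads:
  F[0-1] = -1261.4835 N (compression)
  F[0-2] = -877.9829 N (compression)
  F[1-2] = -513.2614 N (compression)
  F[1-3] = +1792.8278 N (tension)
  F[2-3] = -1882.3848 N (compression)
  Rx@0 = +1508.5700 N
  Ry@0 = +1092.5660 N
  Ry@2 = +1910.7140 N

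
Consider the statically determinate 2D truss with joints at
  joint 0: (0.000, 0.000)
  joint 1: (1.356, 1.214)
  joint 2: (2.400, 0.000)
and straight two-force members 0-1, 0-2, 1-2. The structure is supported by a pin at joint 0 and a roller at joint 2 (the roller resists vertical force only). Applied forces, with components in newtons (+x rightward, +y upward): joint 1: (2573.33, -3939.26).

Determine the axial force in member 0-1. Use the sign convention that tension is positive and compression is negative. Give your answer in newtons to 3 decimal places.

N=3 nodes, M=3 members, R=3 reactions → 2N=6, M+R=6
member 0 (0-1): L=1.8200, (cx,cy)=(0.7450,0.6670)
member 1 (0-2): L=2.4000, (cx,cy)=(1.0000,0.0000)
member 2 (1-2): L=1.6012, (cx,cy)=(0.6520,-0.7582)
solve A·x = −loads:
  F[0-1] = -617.5260 N (compression)
  F[0-2] = +3033.4117 N (tension)
  F[1-2] = -4652.2941 N (compression)
  Rx@0 = -2573.3300 N
  Ry@0 = +411.9020 N
  Ry@2 = +3527.3580 N

-617.526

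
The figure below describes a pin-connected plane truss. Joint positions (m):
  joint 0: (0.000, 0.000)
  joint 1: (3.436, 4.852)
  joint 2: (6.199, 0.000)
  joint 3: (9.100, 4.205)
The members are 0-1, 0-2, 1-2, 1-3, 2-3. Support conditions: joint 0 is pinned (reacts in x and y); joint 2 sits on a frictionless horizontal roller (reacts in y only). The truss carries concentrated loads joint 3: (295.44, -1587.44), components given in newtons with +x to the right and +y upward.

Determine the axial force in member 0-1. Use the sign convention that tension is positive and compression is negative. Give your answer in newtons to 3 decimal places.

1155.871

N=4 nodes, M=5 members, R=3 reactions → 2N=8, M+R=8
member 0 (0-1): L=5.9454, (cx,cy)=(0.5779,0.8161)
member 1 (0-2): L=6.1990, (cx,cy)=(1.0000,0.0000)
member 2 (1-2): L=5.5836, (cx,cy)=(0.4948,-0.8690)
member 3 (1-3): L=5.7008, (cx,cy)=(0.9935,-0.1135)
member 4 (2-3): L=5.1086, (cx,cy)=(0.5679,0.8231)
solve A·x = −loads:
  F[0-1] = +1155.8710 N (tension)
  F[0-2] = -372.5656 N (compression)
  F[1-2] = -1254.9654 N (compression)
  F[1-3] = +1297.4030 N (tension)
  F[2-3] = -1749.6752 N (compression)
  Rx@0 = -295.4400 N
  Ry@0 = -943.2955 N
  Ry@2 = +2530.7355 N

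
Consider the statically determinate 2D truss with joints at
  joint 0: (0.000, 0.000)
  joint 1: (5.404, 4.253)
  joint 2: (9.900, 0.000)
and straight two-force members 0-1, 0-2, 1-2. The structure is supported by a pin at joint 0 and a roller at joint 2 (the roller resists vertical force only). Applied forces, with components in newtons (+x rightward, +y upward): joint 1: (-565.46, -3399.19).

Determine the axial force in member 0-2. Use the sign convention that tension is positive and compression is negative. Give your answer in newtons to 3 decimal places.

1704.693

N=3 nodes, M=3 members, R=3 reactions → 2N=6, M+R=6
member 0 (0-1): L=6.8769, (cx,cy)=(0.7858,0.6185)
member 1 (0-2): L=9.9000, (cx,cy)=(1.0000,0.0000)
member 2 (1-2): L=6.1889, (cx,cy)=(0.7265,-0.6872)
solve A·x = −loads:
  F[0-1] = -2888.8838 N (compression)
  F[0-2] = +1704.6930 N (tension)
  F[1-2] = -2346.5551 N (compression)
  Rx@0 = +565.4600 N
  Ry@0 = +1786.6323 N
  Ry@2 = +1612.5577 N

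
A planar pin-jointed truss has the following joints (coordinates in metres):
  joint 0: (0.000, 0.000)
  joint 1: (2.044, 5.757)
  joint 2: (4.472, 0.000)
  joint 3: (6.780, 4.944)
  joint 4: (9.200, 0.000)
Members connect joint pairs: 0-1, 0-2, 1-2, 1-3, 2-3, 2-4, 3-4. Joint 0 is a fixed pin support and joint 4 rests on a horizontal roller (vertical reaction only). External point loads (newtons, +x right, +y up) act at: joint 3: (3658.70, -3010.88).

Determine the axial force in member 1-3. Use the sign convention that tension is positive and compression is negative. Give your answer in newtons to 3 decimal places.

N=5 nodes, M=7 members, R=3 reactions → 2N=10, M+R=10
member 0 (0-1): L=6.1091, (cx,cy)=(0.3346,0.9424)
member 1 (0-2): L=4.4720, (cx,cy)=(1.0000,0.0000)
member 2 (1-2): L=6.2481, (cx,cy)=(0.3886,-0.9214)
member 3 (1-3): L=4.8053, (cx,cy)=(0.9856,-0.1692)
member 4 (2-3): L=5.4562, (cx,cy)=(0.4230,0.9061)
member 5 (2-4): L=4.7280, (cx,cy)=(1.0000,0.0000)
member 6 (3-4): L=5.5045, (cx,cy)=(0.4396,-0.8982)
solve A·x = −loads:
  F[0-1] = +1245.9713 N (tension)
  F[0-2] = +3241.8187 N (tension)
  F[1-2] = -1457.5035 N (compression)
  F[1-3] = +997.6507 N (tension)
  F[2-3] = +1482.0802 N (tension)
  F[2-4] = +2048.5032 N (tension)
  F[3-4] = -4659.4995 N (compression)
  Rx@0 = -3658.7000 N
  Ry@0 = -1174.1612 N
  Ry@4 = +4185.0412 N

997.651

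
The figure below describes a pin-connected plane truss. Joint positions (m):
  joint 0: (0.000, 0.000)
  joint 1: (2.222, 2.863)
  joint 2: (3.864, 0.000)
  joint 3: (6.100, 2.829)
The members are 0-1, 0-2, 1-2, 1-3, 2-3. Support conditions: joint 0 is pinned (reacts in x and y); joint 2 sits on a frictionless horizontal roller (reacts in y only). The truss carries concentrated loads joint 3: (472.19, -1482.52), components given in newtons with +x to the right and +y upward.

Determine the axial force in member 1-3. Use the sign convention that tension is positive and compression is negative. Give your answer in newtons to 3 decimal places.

N=4 nodes, M=5 members, R=3 reactions → 2N=8, M+R=8
member 0 (0-1): L=3.6241, (cx,cy)=(0.6131,0.7900)
member 1 (0-2): L=3.8640, (cx,cy)=(1.0000,0.0000)
member 2 (1-2): L=3.3004, (cx,cy)=(0.4975,-0.8675)
member 3 (1-3): L=3.8781, (cx,cy)=(1.0000,-0.0088)
member 4 (2-3): L=3.6060, (cx,cy)=(0.6201,0.7845)
solve A·x = −loads:
  F[0-1] = +1523.5721 N (tension)
  F[0-2] = -461.9408 N (compression)
  F[1-2] = -1404.0108 N (compression)
  F[1-3] = +1632.7012 N (tension)
  F[2-3] = -1871.4351 N (compression)
  Rx@0 = -472.1900 N
  Ry@0 = -1203.6077 N
  Ry@2 = +2686.1277 N

1632.701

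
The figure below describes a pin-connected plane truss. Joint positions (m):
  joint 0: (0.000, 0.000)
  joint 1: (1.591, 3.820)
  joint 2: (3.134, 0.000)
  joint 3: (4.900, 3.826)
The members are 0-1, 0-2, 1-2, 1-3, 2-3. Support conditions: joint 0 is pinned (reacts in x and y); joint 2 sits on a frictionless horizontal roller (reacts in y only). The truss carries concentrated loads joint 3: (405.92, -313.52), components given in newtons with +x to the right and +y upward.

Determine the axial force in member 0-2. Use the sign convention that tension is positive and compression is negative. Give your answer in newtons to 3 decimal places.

125.947

N=4 nodes, M=5 members, R=3 reactions → 2N=8, M+R=8
member 0 (0-1): L=4.1381, (cx,cy)=(0.3845,0.9231)
member 1 (0-2): L=3.1340, (cx,cy)=(1.0000,0.0000)
member 2 (1-2): L=4.1199, (cx,cy)=(0.3745,-0.9272)
member 3 (1-3): L=3.3090, (cx,cy)=(1.0000,0.0018)
member 4 (2-3): L=4.2139, (cx,cy)=(0.4191,0.9079)
solve A·x = −loads:
  F[0-1] = +728.1893 N (tension)
  F[0-2] = +125.9471 N (tension)
  F[1-2] = -723.9060 N (compression)
  F[1-3] = +551.0963 N (tension)
  F[2-3] = -346.4077 N (compression)
  Rx@0 = -405.9200 N
  Ry@0 = -672.2164 N
  Ry@2 = +985.7364 N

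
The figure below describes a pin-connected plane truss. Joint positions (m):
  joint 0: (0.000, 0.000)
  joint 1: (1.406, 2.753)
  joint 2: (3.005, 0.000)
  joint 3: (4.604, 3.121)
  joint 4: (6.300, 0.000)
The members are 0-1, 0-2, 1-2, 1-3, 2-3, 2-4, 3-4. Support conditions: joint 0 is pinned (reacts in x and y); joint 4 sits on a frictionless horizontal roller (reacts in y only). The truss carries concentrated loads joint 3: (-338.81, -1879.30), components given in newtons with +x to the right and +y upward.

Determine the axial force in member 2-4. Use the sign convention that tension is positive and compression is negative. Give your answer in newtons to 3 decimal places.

655.107

N=5 nodes, M=7 members, R=3 reactions → 2N=10, M+R=10
member 0 (0-1): L=3.0913, (cx,cy)=(0.4548,0.8906)
member 1 (0-2): L=3.0050, (cx,cy)=(1.0000,0.0000)
member 2 (1-2): L=3.1837, (cx,cy)=(0.5022,-0.8647)
member 3 (1-3): L=3.2191, (cx,cy)=(0.9934,0.1143)
member 4 (2-3): L=3.5068, (cx,cy)=(0.4560,0.8900)
member 5 (2-4): L=3.2950, (cx,cy)=(1.0000,0.0000)
member 6 (3-4): L=3.5520, (cx,cy)=(0.4775,-0.8786)
solve A·x = −loads:
  F[0-1] = -756.5484 N (compression)
  F[0-2] = +5.2922 N (tension)
  F[1-2] = +687.4322 N (tension)
  F[1-3] = -693.9136 N (compression)
  F[2-3] = -667.9139 N (compression)
  F[2-4] = +655.1066 N (tension)
  F[3-4] = -1372.0348 N (compression)
  Rx@0 = +338.8100 N
  Ry@0 = +673.7649 N
  Ry@4 = +1205.5351 N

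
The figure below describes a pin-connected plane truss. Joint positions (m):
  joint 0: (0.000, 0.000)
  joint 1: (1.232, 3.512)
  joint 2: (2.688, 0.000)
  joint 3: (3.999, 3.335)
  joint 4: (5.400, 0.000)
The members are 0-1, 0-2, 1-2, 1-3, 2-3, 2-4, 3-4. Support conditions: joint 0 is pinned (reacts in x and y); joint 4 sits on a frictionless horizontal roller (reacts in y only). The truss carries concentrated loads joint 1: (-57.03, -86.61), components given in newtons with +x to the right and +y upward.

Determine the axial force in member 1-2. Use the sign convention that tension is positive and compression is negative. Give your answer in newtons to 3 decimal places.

17.809

N=5 nodes, M=7 members, R=3 reactions → 2N=10, M+R=10
member 0 (0-1): L=3.7218, (cx,cy)=(0.3310,0.9436)
member 1 (0-2): L=2.6880, (cx,cy)=(1.0000,0.0000)
member 2 (1-2): L=3.8019, (cx,cy)=(0.3830,-0.9238)
member 3 (1-3): L=2.7727, (cx,cy)=(0.9980,-0.0638)
member 4 (2-3): L=3.5834, (cx,cy)=(0.3659,0.9307)
member 5 (2-4): L=2.7120, (cx,cy)=(1.0000,0.0000)
member 6 (3-4): L=3.6173, (cx,cy)=(0.3873,-0.9220)
solve A·x = −loads:
  F[0-1] = -110.1506 N (compression)
  F[0-2] = -20.5679 N (compression)
  F[1-2] = +17.8091 N (tension)
  F[1-3] = +13.7756 N (tension)
  F[2-3] = -17.6768 N (compression)
  F[2-4] = -7.2805 N (compression)
  F[3-4] = +18.7978 N (tension)
  Rx@0 = +57.0300 N
  Ry@0 = +103.9407 N
  Ry@4 = -17.3307 N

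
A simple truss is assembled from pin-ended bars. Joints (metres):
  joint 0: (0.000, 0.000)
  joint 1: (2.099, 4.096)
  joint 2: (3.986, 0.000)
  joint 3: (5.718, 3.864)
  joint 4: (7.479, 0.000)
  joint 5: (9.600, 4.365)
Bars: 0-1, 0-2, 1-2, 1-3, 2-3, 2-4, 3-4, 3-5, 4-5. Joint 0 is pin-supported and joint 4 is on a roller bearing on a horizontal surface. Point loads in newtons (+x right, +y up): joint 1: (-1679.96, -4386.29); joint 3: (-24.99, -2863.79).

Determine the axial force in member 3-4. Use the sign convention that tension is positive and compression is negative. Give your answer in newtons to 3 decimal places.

N=6 nodes, M=9 members, R=3 reactions → 2N=12, M+R=12
member 0 (0-1): L=4.6025, (cx,cy)=(0.4561,0.8900)
member 1 (0-2): L=3.9860, (cx,cy)=(1.0000,0.0000)
member 2 (1-2): L=4.5098, (cx,cy)=(0.4184,-0.9083)
member 3 (1-3): L=3.6264, (cx,cy)=(0.9980,-0.0640)
member 4 (2-3): L=4.2344, (cx,cy)=(0.4090,0.9125)
member 5 (2-4): L=3.4930, (cx,cy)=(1.0000,0.0000)
member 6 (3-4): L=4.2464, (cx,cy)=(0.4147,-0.9100)
member 7 (3-5): L=3.9142, (cx,cy)=(0.9918,0.1280)
member 8 (4-5): L=4.8530, (cx,cy)=(0.4370,0.8994)
solve A·x = −loads:
  F[0-1] = -5351.4661 N (compression)
  F[0-2] = +735.6202 N (tension)
  F[1-2] = +482.1857 N (tension)
  F[1-3] = -964.3444 N (compression)
  F[2-3] = -479.9293 N (compression)
  F[2-4] = +1133.6838 N (tension)
  F[3-4] = -2733.6942 N (compression)
  F[3-5] = -0.0000 N (compression)
  F[4-5] = +0.0000 N (tension)
  Rx@0 = +1704.9500 N
  Ry@0 = +4762.5420 N
  Ry@4 = +2487.5380 N

-2733.694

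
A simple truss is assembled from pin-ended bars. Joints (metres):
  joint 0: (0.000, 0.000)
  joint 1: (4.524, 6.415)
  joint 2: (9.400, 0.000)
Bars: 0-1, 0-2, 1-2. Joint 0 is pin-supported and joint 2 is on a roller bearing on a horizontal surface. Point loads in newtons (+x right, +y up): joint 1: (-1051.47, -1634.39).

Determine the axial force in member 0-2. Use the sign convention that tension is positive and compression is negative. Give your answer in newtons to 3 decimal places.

52.463

N=3 nodes, M=3 members, R=3 reactions → 2N=6, M+R=6
member 0 (0-1): L=7.8498, (cx,cy)=(0.5763,0.8172)
member 1 (0-2): L=9.4000, (cx,cy)=(1.0000,0.0000)
member 2 (1-2): L=8.0578, (cx,cy)=(0.6051,-0.7961)
solve A·x = −loads:
  F[0-1] = -1915.4755 N (compression)
  F[0-2] = +52.4627 N (tension)
  F[1-2] = -86.6964 N (compression)
  Rx@0 = +1051.4700 N
  Ry@0 = +1565.3687 N
  Ry@2 = +69.0213 N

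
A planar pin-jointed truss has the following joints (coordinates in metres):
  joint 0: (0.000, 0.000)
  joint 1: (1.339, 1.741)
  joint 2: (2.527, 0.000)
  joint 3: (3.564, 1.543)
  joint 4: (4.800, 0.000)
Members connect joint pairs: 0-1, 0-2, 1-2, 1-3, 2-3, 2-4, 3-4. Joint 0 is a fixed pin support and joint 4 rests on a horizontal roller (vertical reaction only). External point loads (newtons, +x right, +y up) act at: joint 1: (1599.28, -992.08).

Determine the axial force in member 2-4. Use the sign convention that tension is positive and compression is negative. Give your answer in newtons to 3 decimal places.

686.345

N=5 nodes, M=7 members, R=3 reactions → 2N=10, M+R=10
member 0 (0-1): L=2.1964, (cx,cy)=(0.6096,0.7927)
member 1 (0-2): L=2.5270, (cx,cy)=(1.0000,0.0000)
member 2 (1-2): L=2.1077, (cx,cy)=(0.5636,-0.8260)
member 3 (1-3): L=2.2338, (cx,cy)=(0.9961,-0.0886)
member 4 (2-3): L=1.8591, (cx,cy)=(0.5578,0.8300)
member 5 (2-4): L=2.2730, (cx,cy)=(1.0000,0.0000)
member 6 (3-4): L=1.9770, (cx,cy)=(0.6252,-0.7805)
solve A·x = −loads:
  F[0-1] = -170.6360 N (compression)
  F[0-2] = +1703.3073 N (tension)
  F[1-2] = -908.9880 N (compression)
  F[1-3] = -1195.6662 N (compression)
  F[2-3] = +904.6520 N (tension)
  F[2-4] = +686.3454 N (tension)
  F[3-4] = -1097.8217 N (compression)
  Rx@0 = -1599.2800 N
  Ry@0 = +135.2588 N
  Ry@4 = +856.8212 N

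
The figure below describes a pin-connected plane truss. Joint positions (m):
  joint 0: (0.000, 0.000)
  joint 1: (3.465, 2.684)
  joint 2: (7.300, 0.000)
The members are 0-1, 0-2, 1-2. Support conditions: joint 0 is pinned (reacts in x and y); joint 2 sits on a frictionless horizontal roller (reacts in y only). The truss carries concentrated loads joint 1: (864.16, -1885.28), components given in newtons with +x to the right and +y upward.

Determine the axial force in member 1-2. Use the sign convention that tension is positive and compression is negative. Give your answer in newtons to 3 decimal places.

-2114.770

N=3 nodes, M=3 members, R=3 reactions → 2N=6, M+R=6
member 0 (0-1): L=4.3829, (cx,cy)=(0.7906,0.6124)
member 1 (0-2): L=7.3000, (cx,cy)=(1.0000,0.0000)
member 2 (1-2): L=4.6809, (cx,cy)=(0.8193,-0.5734)
solve A·x = −loads:
  F[0-1] = -1098.4938 N (compression)
  F[0-2] = +1732.5929 N (tension)
  F[1-2] = -2114.7696 N (compression)
  Rx@0 = -864.1600 N
  Ry@0 = +672.6909 N
  Ry@2 = +1212.5891 N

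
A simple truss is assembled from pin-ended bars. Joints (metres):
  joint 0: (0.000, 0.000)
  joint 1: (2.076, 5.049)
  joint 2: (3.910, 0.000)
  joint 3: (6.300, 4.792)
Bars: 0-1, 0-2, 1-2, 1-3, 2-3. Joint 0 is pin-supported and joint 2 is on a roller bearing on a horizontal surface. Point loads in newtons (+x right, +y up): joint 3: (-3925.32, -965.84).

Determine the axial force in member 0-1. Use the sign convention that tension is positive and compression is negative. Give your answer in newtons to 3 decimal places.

N=4 nodes, M=5 members, R=3 reactions → 2N=8, M+R=8
member 0 (0-1): L=5.4591, (cx,cy)=(0.3803,0.9249)
member 1 (0-2): L=3.9100, (cx,cy)=(1.0000,0.0000)
member 2 (1-2): L=5.3718, (cx,cy)=(0.3414,-0.9399)
member 3 (1-3): L=4.2318, (cx,cy)=(0.9982,-0.0607)
member 4 (2-3): L=5.3549, (cx,cy)=(0.4463,0.8949)
solve A·x = −loads:
  F[0-1] = -4563.2320 N (compression)
  F[0-2] = -2190.0147 N (compression)
  F[1-2] = +4706.5542 N (tension)
  F[1-3] = -3348.3702 N (compression)
  F[2-3] = -1306.5381 N (compression)
  Rx@0 = +3925.3200 N
  Ry@0 = +4220.4030 N
  Ry@2 = -3254.5630 N

-4563.232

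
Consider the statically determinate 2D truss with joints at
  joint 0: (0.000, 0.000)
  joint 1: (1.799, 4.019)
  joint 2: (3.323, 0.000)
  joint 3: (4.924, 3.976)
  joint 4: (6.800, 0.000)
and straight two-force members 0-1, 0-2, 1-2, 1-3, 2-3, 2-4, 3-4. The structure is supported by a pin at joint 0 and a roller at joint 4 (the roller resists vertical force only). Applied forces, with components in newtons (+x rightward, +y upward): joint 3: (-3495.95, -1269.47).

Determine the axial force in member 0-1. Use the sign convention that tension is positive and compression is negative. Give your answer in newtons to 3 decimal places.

-2623.255

N=5 nodes, M=7 members, R=3 reactions → 2N=10, M+R=10
member 0 (0-1): L=4.4033, (cx,cy)=(0.4086,0.9127)
member 1 (0-2): L=3.3230, (cx,cy)=(1.0000,0.0000)
member 2 (1-2): L=4.2982, (cx,cy)=(0.3546,-0.9350)
member 3 (1-3): L=3.1253, (cx,cy)=(0.9999,-0.0138)
member 4 (2-3): L=4.2862, (cx,cy)=(0.3735,0.9276)
member 5 (2-4): L=3.4770, (cx,cy)=(1.0000,0.0000)
member 6 (3-4): L=4.3964, (cx,cy)=(0.4267,-0.9044)
solve A·x = −loads:
  F[0-1] = -2623.2548 N (compression)
  F[0-2] = -2424.1923 N (compression)
  F[1-2] = +2589.9755 N (tension)
  F[1-3] = -1990.2557 N (compression)
  F[2-3] = -2610.6664 N (compression)
  F[2-4] = -530.7423 N (compression)
  F[3-4] = +1243.7807 N (tension)
  Rx@0 = +3495.9500 N
  Ry@0 = +2394.3269 N
  Ry@4 = -1124.8569 N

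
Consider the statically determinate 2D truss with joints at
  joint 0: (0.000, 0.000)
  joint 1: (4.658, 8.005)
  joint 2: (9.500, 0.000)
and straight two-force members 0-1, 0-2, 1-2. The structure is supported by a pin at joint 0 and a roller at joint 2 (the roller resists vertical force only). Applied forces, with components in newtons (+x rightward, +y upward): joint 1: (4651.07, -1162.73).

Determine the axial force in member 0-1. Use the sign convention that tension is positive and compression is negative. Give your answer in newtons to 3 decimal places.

3848.694

N=3 nodes, M=3 members, R=3 reactions → 2N=6, M+R=6
member 0 (0-1): L=9.2616, (cx,cy)=(0.5029,0.8643)
member 1 (0-2): L=9.5000, (cx,cy)=(1.0000,0.0000)
member 2 (1-2): L=9.3555, (cx,cy)=(0.5176,-0.8556)
solve A·x = −loads:
  F[0-1] = +3848.6935 N (tension)
  F[0-2] = +2715.4174 N (tension)
  F[1-2] = -5246.5986 N (compression)
  Rx@0 = -4651.0700 N
  Ry@0 = -3326.5133 N
  Ry@2 = +4489.2433 N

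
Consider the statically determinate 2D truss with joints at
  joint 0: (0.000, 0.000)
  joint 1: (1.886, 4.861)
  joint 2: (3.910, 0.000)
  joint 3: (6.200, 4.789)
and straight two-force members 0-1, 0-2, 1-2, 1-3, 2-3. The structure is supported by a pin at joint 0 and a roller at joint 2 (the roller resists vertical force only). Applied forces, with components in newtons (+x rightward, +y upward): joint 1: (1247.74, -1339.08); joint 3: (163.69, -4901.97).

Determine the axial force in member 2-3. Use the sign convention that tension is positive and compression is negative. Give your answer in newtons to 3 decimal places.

-5387.550

N=4 nodes, M=5 members, R=3 reactions → 2N=8, M+R=8
member 0 (0-1): L=5.2140, (cx,cy)=(0.3617,0.9323)
member 1 (0-2): L=3.9100, (cx,cy)=(1.0000,0.0000)
member 2 (1-2): L=5.2655, (cx,cy)=(0.3844,-0.9232)
member 3 (1-3): L=4.3146, (cx,cy)=(0.9999,-0.0167)
member 4 (2-3): L=5.3084, (cx,cy)=(0.4314,0.9022)
solve A·x = −loads:
  F[0-1] = +4214.9080 N (tension)
  F[0-2] = -113.1654 N (compression)
  F[1-2] = -5752.0275 N (compression)
  F[1-3] = +2488.2015 N (tension)
  F[2-3] = -5387.5503 N (compression)
  Rx@0 = -1411.4300 N
  Ry@0 = -3929.5112 N
  Ry@2 = +10170.5612 N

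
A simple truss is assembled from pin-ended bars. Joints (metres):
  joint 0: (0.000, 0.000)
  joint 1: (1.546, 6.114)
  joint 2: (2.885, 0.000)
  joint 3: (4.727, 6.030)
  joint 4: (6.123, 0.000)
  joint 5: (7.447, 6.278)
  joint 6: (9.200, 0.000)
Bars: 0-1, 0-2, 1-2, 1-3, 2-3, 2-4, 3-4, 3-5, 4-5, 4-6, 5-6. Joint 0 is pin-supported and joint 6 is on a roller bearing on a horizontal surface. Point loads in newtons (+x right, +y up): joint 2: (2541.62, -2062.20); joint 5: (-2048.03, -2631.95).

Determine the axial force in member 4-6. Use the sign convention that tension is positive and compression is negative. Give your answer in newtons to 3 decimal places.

N=7 nodes, M=11 members, R=3 reactions → 2N=14, M+R=14
member 0 (0-1): L=6.3064, (cx,cy)=(0.2451,0.9695)
member 1 (0-2): L=2.8850, (cx,cy)=(1.0000,0.0000)
member 2 (1-2): L=6.2589, (cx,cy)=(0.2139,-0.9768)
member 3 (1-3): L=3.1821, (cx,cy)=(0.9997,-0.0264)
member 4 (2-3): L=6.3051, (cx,cy)=(0.2921,0.9564)
member 5 (2-4): L=3.2380, (cx,cy)=(1.0000,0.0000)
member 6 (3-4): L=6.1895, (cx,cy)=(0.2255,-0.9742)
member 7 (3-5): L=2.7313, (cx,cy)=(0.9959,0.0908)
member 8 (4-5): L=6.4161, (cx,cy)=(0.2064,0.9785)
member 9 (4-6): L=3.0770, (cx,cy)=(1.0000,0.0000)
member 10 (5-6): L=6.5182, (cx,cy)=(0.2689,-0.9632)
solve A·x = −loads:
  F[0-1] = -3418.9040 N (compression)
  F[0-2] = +1331.7222 N (tension)
  F[1-2] = +3435.6643 N (tension)
  F[1-3] = -1573.6898 N (compression)
  F[2-3] = -1352.9453 N (compression)
  F[2-4] = -79.6310 N (compression)
  F[3-4] = +1078.5193 N (tension)
  F[3-5] = -2220.8263 N (compression)
  F[4-5] = -1073.8414 N (compression)
  F[4-6] = +385.2161 N (tension)
  F[5-6] = -1432.3427 N (compression)
  Rx@0 = -493.5900 N
  Ry@0 = +3314.5797 N
  Ry@6 = +1379.5703 N

385.216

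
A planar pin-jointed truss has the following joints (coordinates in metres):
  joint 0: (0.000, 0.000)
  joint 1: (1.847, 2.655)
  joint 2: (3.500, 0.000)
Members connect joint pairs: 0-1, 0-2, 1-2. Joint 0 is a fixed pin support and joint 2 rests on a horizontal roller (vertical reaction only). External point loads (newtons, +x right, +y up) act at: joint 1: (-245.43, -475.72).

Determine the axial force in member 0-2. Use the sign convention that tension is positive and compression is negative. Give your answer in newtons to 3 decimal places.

40.387

N=3 nodes, M=3 members, R=3 reactions → 2N=6, M+R=6
member 0 (0-1): L=3.2343, (cx,cy)=(0.5711,0.8209)
member 1 (0-2): L=3.5000, (cx,cy)=(1.0000,0.0000)
member 2 (1-2): L=3.1275, (cx,cy)=(0.5285,-0.8489)
solve A·x = −loads:
  F[0-1] = -500.4903 N (compression)
  F[0-2] = +40.3868 N (tension)
  F[1-2] = -76.4131 N (compression)
  Rx@0 = +245.4300 N
  Ry@0 = +410.8519 N
  Ry@2 = +64.8681 N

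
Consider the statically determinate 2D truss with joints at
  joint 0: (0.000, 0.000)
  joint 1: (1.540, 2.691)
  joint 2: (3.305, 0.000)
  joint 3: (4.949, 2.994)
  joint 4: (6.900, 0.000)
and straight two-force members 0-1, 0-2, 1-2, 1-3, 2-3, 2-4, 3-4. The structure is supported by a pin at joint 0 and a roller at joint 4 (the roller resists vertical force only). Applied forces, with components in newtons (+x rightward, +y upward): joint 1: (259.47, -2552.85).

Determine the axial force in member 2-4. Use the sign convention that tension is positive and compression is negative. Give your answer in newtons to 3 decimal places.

N=5 nodes, M=7 members, R=3 reactions → 2N=10, M+R=10
member 0 (0-1): L=3.1005, (cx,cy)=(0.4967,0.8679)
member 1 (0-2): L=3.3050, (cx,cy)=(1.0000,0.0000)
member 2 (1-2): L=3.2182, (cx,cy)=(0.5484,-0.8362)
member 3 (1-3): L=3.4224, (cx,cy)=(0.9961,0.0885)
member 4 (2-3): L=3.4157, (cx,cy)=(0.4813,0.8765)
member 5 (2-4): L=3.5950, (cx,cy)=(1.0000,0.0000)
member 6 (3-4): L=3.5736, (cx,cy)=(0.5460,-0.8378)
solve A·x = −loads:
  F[0-1] = -2168.2626 N (compression)
  F[0-2] = +1336.4343 N (tension)
  F[1-2] = -892.4349 N (compression)
  F[1-3] = -850.3209 N (compression)
  F[2-3] = +851.3399 N (tension)
  F[2-4] = +437.2220 N (tension)
  F[3-4] = -800.8434 N (compression)
  Rx@0 = -259.4700 N
  Ry@0 = +1881.8902 N
  Ry@4 = +670.9598 N

437.222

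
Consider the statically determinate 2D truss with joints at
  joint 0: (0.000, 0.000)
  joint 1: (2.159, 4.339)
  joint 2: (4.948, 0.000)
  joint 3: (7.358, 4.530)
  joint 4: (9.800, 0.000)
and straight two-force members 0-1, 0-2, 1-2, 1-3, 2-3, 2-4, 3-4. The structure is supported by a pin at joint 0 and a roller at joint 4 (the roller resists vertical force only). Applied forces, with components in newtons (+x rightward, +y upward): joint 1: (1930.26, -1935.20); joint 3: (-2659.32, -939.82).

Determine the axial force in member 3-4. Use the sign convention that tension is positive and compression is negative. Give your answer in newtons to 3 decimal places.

N=5 nodes, M=7 members, R=3 reactions → 2N=10, M+R=10
member 0 (0-1): L=4.8465, (cx,cy)=(0.4455,0.8953)
member 1 (0-2): L=4.9480, (cx,cy)=(1.0000,0.0000)
member 2 (1-2): L=5.1580, (cx,cy)=(0.5407,-0.8412)
member 3 (1-3): L=5.2025, (cx,cy)=(0.9993,0.0367)
member 4 (2-3): L=5.1312, (cx,cy)=(0.4697,0.8828)
member 5 (2-4): L=4.8520, (cx,cy)=(1.0000,0.0000)
member 6 (3-4): L=5.1463, (cx,cy)=(0.4745,-0.8802)
solve A·x = −loads:
  F[0-1] = -2365.3464 N (compression)
  F[0-2] = +324.6534 N (tension)
  F[1-2] = +84.6051 N (tension)
  F[1-3] = -3031.7640 N (compression)
  F[2-3] = -80.6158 N (compression)
  F[2-4] = +408.2636 N (tension)
  F[3-4] = -860.3773 N (compression)
  Rx@0 = +729.0600 N
  Ry@0 = +2117.6760 N
  Ry@4 = +757.3440 N

-860.377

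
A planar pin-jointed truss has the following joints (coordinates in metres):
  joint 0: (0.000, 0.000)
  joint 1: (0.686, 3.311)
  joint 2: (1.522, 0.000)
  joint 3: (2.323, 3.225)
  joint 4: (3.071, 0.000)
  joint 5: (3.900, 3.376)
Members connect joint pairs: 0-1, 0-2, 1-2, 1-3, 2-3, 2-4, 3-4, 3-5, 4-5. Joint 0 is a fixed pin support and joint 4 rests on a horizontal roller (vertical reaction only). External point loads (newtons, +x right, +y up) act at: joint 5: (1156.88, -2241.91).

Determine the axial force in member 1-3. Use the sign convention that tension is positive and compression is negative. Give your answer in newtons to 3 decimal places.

N=6 nodes, M=9 members, R=3 reactions → 2N=12, M+R=12
member 0 (0-1): L=3.3813, (cx,cy)=(0.2029,0.9792)
member 1 (0-2): L=1.5220, (cx,cy)=(1.0000,0.0000)
member 2 (1-2): L=3.4149, (cx,cy)=(0.2448,-0.9696)
member 3 (1-3): L=1.6393, (cx,cy)=(0.9986,-0.0525)
member 4 (2-3): L=3.3230, (cx,cy)=(0.2410,0.9705)
member 5 (2-4): L=1.5490, (cx,cy)=(1.0000,0.0000)
member 6 (3-4): L=3.3106, (cx,cy)=(0.2259,-0.9741)
member 7 (3-5): L=1.5842, (cx,cy)=(0.9954,0.0953)
member 8 (4-5): L=3.4763, (cx,cy)=(0.2385,0.9711)
solve A·x = −loads:
  F[0-1] = +1916.8315 N (tension)
  F[0-2] = +767.9943 N (tension)
  F[1-2] = -1983.2530 N (compression)
  F[1-3] = +875.6091 N (tension)
  F[2-3] = +1981.3286 N (tension)
  F[2-4] = -195.1193 N (compression)
  F[3-4] = -1754.9268 N (compression)
  F[3-5] = +1756.5052 N (tension)
  F[4-5] = -2480.9081 N (compression)
  Rx@0 = -1156.8800 N
  Ry@0 = -1876.9685 N
  Ry@4 = +4118.8785 N

875.609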